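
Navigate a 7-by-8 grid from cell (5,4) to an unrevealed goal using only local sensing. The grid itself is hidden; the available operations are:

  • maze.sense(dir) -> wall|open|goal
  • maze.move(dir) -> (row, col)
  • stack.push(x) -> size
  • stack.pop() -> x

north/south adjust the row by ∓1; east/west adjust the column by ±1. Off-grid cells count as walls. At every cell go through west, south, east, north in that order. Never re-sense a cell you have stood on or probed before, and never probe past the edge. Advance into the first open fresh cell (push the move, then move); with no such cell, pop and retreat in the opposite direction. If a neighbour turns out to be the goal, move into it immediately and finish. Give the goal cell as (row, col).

>> sense(west)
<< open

>> push(west)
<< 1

>> move(west)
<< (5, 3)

>> sense(west)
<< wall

>> sense(south)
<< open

>> push(south)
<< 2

>> move(south)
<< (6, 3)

>> sense(west)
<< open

>> push(west)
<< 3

>> move(west)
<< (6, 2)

>> sense(west)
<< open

>> push(west)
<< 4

>> move(west)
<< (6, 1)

>> sense(west)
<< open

>> push(west)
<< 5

>> move(west)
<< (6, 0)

>> sense(north)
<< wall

>> pop()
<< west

>> move(east)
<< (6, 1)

>> sense(north)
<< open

>> push(north)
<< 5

>> move(north)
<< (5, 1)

>> sense(north)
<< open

>> push(north)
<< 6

>> move(north)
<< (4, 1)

>> sense(west)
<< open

>> push(west)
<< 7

>> move(west)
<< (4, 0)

>> sense(north)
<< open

>> push(north)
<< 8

>> move(north)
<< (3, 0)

>> sense(east)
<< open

>> push(east)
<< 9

>> move(east)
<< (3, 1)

>> sense(east)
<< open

>> push(east)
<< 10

>> move(east)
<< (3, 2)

>> sense(south)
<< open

>> push(south)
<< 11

>> move(south)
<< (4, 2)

>> sense(east)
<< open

>> push(east)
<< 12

>> move(east)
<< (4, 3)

>> sense(east)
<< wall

>> sense(north)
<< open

>> push(north)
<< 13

>> move(north)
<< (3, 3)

>> sense(east)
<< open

>> push(east)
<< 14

>> move(east)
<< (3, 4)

>> sense(east)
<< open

>> push(east)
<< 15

>> move(east)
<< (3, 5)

>> sense(south)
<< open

>> push(south)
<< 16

>> move(south)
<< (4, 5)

>> sense(south)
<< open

>> push(south)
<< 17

>> move(south)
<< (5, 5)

>> sense(south)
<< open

>> push(south)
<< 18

>> move(south)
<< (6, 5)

>> sense(west)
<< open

>> push(west)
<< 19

>> move(west)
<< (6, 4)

>> pop()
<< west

>> move(east)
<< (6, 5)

>> sense(east)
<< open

>> push(east)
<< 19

>> move(east)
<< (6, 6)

>> sense(east)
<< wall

>> sense(north)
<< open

>> push(north)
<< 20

>> move(north)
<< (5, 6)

>> sense(east)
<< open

>> push(east)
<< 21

>> move(east)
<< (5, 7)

>> sense(north)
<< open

>> push(north)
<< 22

>> move(north)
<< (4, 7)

>> sense(west)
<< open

>> push(west)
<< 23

>> move(west)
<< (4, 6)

>> sense(north)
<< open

>> push(north)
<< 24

>> move(north)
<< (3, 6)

>> sense(east)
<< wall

>> sense(north)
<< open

>> push(north)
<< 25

>> move(north)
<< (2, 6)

>> sense(west)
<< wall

>> sense(east)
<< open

>> push(east)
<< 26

>> move(east)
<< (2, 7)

>> sense(north)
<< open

>> push(north)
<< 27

>> move(north)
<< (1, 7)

>> sense(west)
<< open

>> push(west)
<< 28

>> move(west)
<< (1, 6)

>> sense(west)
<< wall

>> sense(north)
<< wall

>> pop()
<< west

>> move(east)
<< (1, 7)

>> sense(north)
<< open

>> push(north)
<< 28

>> move(north)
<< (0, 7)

>> pop()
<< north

>> move(south)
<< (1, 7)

>> pop()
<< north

>> move(south)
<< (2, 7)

>> pop()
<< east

>> move(west)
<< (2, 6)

>> pop()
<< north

>> move(south)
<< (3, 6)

>> pop()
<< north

>> move(south)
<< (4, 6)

>> pop()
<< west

>> move(east)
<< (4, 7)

>> pop()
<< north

>> move(south)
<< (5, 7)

>> pop()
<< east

>> move(west)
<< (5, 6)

>> pop()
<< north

>> move(south)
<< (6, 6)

>> pop()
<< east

>> move(west)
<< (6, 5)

>> pop()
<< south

>> move(north)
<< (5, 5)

>> pop()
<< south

>> move(north)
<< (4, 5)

>> pop()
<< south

>> move(north)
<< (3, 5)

>> pop()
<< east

>> move(west)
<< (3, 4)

>> sense(north)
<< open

>> push(north)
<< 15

>> move(north)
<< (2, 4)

>> sense(west)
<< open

>> push(west)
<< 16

>> move(west)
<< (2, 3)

>> sense(west)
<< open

>> push(west)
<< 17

>> move(west)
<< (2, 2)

>> sense(west)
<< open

>> push(west)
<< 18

>> move(west)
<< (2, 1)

>> sense(west)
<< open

>> push(west)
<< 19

>> move(west)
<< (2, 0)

>> sense(north)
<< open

>> push(north)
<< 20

>> move(north)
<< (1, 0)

>> sense(east)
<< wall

>> sense(north)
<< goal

>> move(north)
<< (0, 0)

Answer: (0, 0)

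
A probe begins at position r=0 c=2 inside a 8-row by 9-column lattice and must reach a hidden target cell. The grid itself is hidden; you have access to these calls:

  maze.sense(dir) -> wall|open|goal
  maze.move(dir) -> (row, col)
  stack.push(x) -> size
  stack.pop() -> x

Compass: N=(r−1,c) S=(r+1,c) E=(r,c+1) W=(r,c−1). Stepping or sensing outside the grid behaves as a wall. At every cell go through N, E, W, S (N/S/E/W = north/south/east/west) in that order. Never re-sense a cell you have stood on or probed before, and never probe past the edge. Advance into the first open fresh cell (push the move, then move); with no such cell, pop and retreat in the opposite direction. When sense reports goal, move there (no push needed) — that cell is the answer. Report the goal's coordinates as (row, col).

→ maze.sense(east)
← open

→ stack.push(east)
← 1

→ maze.move(east)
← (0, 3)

→ maze.sense(east)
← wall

→ maze.sense(south)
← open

→ stack.push(south)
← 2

→ maze.move(south)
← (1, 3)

→ maze.sense(east)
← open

→ stack.push(east)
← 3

→ maze.move(east)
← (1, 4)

→ maze.sense(east)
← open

→ stack.push(east)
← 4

→ maze.move(east)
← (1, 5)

→ maze.sense(north)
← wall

→ maze.sense(east)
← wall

→ maze.sense(south)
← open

→ stack.push(south)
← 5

→ maze.move(south)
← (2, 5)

→ maze.sense(east)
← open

→ stack.push(east)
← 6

→ maze.move(east)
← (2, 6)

→ maze.sense(east)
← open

→ stack.push(east)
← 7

→ maze.move(east)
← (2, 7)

→ maze.sense(north)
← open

→ stack.push(north)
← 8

→ maze.move(north)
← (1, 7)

→ maze.sense(north)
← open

→ stack.push(north)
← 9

→ maze.move(north)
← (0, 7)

→ maze.sense(east)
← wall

→ maze.sense(west)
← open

→ stack.push(west)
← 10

→ maze.move(west)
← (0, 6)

→ stack.pop()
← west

→ maze.move(east)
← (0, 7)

→ stack.pop()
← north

→ maze.move(south)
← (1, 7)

→ maze.sense(east)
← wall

→ stack.pop()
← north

→ maze.move(south)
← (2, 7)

→ maze.sense(east)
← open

→ stack.push(east)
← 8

→ maze.move(east)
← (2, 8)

→ maze.sense(south)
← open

→ stack.push(south)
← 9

→ maze.move(south)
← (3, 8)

→ maze.sense(west)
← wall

→ maze.sense(south)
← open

→ stack.push(south)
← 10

→ maze.move(south)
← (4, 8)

→ maze.sense(west)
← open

→ stack.push(west)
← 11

→ maze.move(west)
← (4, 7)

→ maze.sense(west)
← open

→ stack.push(west)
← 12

→ maze.move(west)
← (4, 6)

→ maze.sense(north)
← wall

→ maze.sense(west)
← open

→ stack.push(west)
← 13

→ maze.move(west)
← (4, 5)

→ maze.sense(north)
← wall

→ maze.sense(west)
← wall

→ maze.sense(south)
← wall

→ stack.pop()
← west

→ maze.move(east)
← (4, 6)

→ maze.sense(south)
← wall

→ stack.pop()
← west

→ maze.move(east)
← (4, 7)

→ maze.sense(south)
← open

→ stack.push(south)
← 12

→ maze.move(south)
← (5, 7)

→ maze.sense(east)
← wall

→ maze.sense(south)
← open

→ stack.push(south)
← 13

→ maze.move(south)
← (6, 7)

→ maze.sense(east)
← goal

→ maze.move(east)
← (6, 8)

Answer: (6, 8)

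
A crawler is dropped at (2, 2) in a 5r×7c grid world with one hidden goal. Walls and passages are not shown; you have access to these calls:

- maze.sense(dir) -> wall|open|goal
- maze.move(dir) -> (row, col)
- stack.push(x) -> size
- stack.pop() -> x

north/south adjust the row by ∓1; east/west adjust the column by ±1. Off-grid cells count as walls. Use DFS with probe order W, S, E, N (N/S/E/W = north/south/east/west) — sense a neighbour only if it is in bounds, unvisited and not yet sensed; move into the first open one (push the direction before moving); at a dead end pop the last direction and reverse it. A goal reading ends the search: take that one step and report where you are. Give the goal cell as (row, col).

// sense(dir=west) -> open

// push(x=west) -> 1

// move(dir=west) -> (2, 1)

// sense(dir=west) -> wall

// sense(dir=south) -> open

// push(x=south) -> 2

// move(dir=south) -> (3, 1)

// sense(dir=west) -> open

// push(x=west) -> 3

// move(dir=west) -> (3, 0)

// sense(dir=south) -> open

// push(x=south) -> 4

// move(dir=south) -> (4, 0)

// sense(dir=east) -> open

// push(x=east) -> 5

// move(dir=east) -> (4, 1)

// sense(dir=east) -> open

// push(x=east) -> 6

// move(dir=east) -> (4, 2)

// sense(dir=east) -> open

// push(x=east) -> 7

// move(dir=east) -> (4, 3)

// sense(dir=east) -> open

// push(x=east) -> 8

// move(dir=east) -> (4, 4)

// sense(dir=east) -> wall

// sense(dir=north) -> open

// push(x=north) -> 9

// move(dir=north) -> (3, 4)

// sense(dir=west) -> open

// push(x=west) -> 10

// move(dir=west) -> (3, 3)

// sense(dir=west) -> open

// push(x=west) -> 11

// move(dir=west) -> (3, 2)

// pop() -> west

// move(dir=east) -> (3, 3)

// sense(dir=north) -> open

// push(x=north) -> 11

// move(dir=north) -> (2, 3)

// sense(dir=east) -> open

// push(x=east) -> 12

// move(dir=east) -> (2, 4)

// sense(dir=east) -> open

// push(x=east) -> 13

// move(dir=east) -> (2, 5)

// sense(dir=south) -> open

// push(x=south) -> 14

// move(dir=south) -> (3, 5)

// sense(dir=east) -> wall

// pop() -> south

// move(dir=north) -> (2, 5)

// sense(dir=east) -> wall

// sense(dir=north) -> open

// push(x=north) -> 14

// move(dir=north) -> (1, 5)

// sense(dir=west) -> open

// push(x=west) -> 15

// move(dir=west) -> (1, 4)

// sense(dir=west) -> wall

// sense(dir=north) -> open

// push(x=north) -> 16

// move(dir=north) -> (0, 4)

// sense(dir=west) -> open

// push(x=west) -> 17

// move(dir=west) -> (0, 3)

// sense(dir=west) -> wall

// pop() -> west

// move(dir=east) -> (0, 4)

// sense(dir=east) -> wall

// pop() -> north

// move(dir=south) -> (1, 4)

// pop() -> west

// move(dir=east) -> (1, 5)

// sense(dir=east) -> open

// push(x=east) -> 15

// move(dir=east) -> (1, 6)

// sense(dir=north) -> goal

// move(dir=north) -> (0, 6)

Answer: (0, 6)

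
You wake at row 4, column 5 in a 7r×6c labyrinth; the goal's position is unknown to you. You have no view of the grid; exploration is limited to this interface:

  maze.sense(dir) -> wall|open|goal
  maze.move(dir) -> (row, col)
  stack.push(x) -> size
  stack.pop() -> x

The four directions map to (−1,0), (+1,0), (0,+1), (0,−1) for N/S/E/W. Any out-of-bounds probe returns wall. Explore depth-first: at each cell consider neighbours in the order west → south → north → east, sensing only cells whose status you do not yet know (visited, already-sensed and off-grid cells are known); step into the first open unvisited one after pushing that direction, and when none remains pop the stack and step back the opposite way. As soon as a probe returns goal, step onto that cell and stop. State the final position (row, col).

I try sense(dir='west'), : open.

Invoking push(x='west'), — result: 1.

I invoke move(dir='west'), giving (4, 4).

I call sense(dir='west'), : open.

Then push(x='west'), and observe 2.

Invoking move(dir='west'), yielding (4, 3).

I run sense(dir='west'), — result: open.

I use push(x='west'), which returns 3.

I try move(dir='west'), which returns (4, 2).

Calling sense(dir='west'), and get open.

I try push(x='west'), which returns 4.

Then move(dir='west'), → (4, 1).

Using sense(dir='west'), and get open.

Using push(x='west'), yielding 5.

Invoking move(dir='west'), — result: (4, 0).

I run sense(dir='south'), yielding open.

I call push(x='south'), and see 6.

Invoking move(dir='south'), which returns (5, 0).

I run sense(dir='south'), and get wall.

I use sense(dir='east'), → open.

Now I run push(x='east'), yielding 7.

I run move(dir='east'), : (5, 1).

I invoke sense(dir='south'), which returns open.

Invoking push(x='south'), → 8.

I call move(dir='south'), and see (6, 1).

Next I call sense(dir='east'), yielding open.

I invoke push(x='east'), — result: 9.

Next I call move(dir='east'), which returns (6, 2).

Calling sense(dir='north'), and observe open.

Now I run push(x='north'), yielding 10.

Invoking move(dir='north'), and observe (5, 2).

I call sense(dir='east'), yielding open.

I run push(x='east'), giving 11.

I run move(dir='east'), and see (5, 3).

I use sense(dir='south'), : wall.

I invoke sense(dir='east'), — result: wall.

I use pop, and see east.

I use move(dir='west'), and observe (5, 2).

Then pop(), : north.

Using move(dir='south'), and see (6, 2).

Calling pop(), which returns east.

I invoke move(dir='west'), → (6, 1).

Next I call pop, → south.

Using move(dir='north'), and observe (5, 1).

I try pop, which returns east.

Invoking move(dir='west'), and see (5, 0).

I use pop(), : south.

I invoke move(dir='north'), which returns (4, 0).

Calling sense(dir='north'), giving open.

I use push(x='north'), — result: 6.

Invoking move(dir='north'), — result: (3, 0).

Then sense(dir='north'), : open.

I invoke push(x='north'), — result: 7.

I use move(dir='north'), and observe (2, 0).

Using sense(dir='north'), → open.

I use push(x='north'), and see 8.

Then move(dir='north'), giving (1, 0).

I call sense(dir='north'), yielding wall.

Calling sense(dir='east'), : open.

I run push(x='east'), which returns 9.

I run move(dir='east'), and observe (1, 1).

Using sense(dir='south'), giving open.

I use push(x='south'), and get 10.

I use move(dir='south'), — result: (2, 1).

I run sense(dir='south'), : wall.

Then sense(dir='east'), giving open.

I invoke push(x='east'), → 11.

I call move(dir='east'), which returns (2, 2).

I invoke sense(dir='south'), : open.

I try push(x='south'), : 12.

Calling move(dir='south'), giving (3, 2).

Invoking sense(dir='east'), yielding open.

I run push(x='east'), and observe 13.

Then move(dir='east'), and observe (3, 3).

Calling sense(dir='north'), and get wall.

I use sense(dir='east'), : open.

I try push(x='east'), and see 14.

I run move(dir='east'), and observe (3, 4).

I run sense(dir='north'), : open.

I try push(x='north'), → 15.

Then move(dir='north'), yielding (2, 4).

I use sense(dir='north'), and get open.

Calling push(x='north'), : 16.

I run move(dir='north'), → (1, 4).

Now I run sense(dir='west'), and see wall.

I use sense(dir='north'), — result: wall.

I call sense(dir='east'), which returns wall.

Using pop(), and observe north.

Then move(dir='south'), and get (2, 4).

I use sense(dir='east'), → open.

I use push(x='east'), and get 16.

Then move(dir='east'), : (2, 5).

I invoke sense(dir='south'), → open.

Using push(x='south'), yielding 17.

Next I call move(dir='south'), → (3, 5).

Next I call pop(), and see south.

I run move(dir='north'), giving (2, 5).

Now I run pop(), and observe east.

I run move(dir='west'), which returns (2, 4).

I call pop(), and see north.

Invoking move(dir='south'), and get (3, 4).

Next I call pop(), and get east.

Now I run move(dir='west'), : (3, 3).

I use pop, and get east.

I run move(dir='west'), giving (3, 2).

Then pop, yielding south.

Invoking move(dir='north'), and get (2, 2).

Next I call sense(dir='north'), yielding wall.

I run pop(), : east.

Invoking move(dir='west'), which returns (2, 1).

I invoke pop, and observe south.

I invoke move(dir='north'), and see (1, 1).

Now I run sense(dir='north'), → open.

I run push(x='north'), — result: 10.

I try move(dir='north'), and see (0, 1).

I invoke sense(dir='east'), giving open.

I try push(x='east'), yielding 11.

Using move(dir='east'), giving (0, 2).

Then sense(dir='east'), and observe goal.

Invoking move(dir='east'), : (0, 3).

Answer: (0, 3)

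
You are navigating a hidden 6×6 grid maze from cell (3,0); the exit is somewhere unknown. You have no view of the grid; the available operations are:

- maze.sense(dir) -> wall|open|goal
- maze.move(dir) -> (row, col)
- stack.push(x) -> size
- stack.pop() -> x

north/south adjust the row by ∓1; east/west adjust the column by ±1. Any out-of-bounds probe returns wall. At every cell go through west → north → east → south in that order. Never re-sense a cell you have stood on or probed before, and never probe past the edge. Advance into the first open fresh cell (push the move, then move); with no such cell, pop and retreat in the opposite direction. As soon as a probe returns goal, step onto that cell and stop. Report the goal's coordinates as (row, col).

% maze.sense dir=north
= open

% stack.push x=north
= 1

% maze.move dir=north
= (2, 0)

% maze.sense dir=north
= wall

% maze.sense dir=east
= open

% stack.push x=east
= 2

% maze.move dir=east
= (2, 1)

% maze.sense dir=north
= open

% stack.push x=north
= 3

% maze.move dir=north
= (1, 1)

% maze.sense dir=north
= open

% stack.push x=north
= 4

% maze.move dir=north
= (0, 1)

% maze.sense dir=west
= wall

% maze.sense dir=east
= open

% stack.push x=east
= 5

% maze.move dir=east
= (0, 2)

% maze.sense dir=east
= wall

% maze.sense dir=south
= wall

% stack.pop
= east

% maze.move dir=west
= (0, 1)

% stack.pop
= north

% maze.move dir=south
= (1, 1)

% stack.pop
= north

% maze.move dir=south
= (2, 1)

% maze.sense dir=east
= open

% stack.push x=east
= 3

% maze.move dir=east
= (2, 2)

% maze.sense dir=east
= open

% stack.push x=east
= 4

% maze.move dir=east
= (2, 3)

% maze.sense dir=north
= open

% stack.push x=north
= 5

% maze.move dir=north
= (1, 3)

% maze.sense dir=east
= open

% stack.push x=east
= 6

% maze.move dir=east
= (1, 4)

% maze.sense dir=north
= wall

% maze.sense dir=east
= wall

% maze.sense dir=south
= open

% stack.push x=south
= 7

% maze.move dir=south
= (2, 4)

% maze.sense dir=east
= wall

% maze.sense dir=south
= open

% stack.push x=south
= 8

% maze.move dir=south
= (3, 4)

% maze.sense dir=west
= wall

% maze.sense dir=east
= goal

% maze.move dir=east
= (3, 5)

Answer: (3, 5)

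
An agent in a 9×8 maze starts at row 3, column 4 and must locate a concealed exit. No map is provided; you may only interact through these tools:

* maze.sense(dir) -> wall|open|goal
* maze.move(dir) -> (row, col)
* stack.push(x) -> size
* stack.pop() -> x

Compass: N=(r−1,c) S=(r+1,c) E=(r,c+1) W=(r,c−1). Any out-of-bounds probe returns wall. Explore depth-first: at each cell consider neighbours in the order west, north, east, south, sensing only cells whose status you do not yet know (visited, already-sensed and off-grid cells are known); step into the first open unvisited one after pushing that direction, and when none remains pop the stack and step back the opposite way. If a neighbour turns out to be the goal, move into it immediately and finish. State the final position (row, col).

# maze.sense(dir→west) : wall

# maze.sense(dir→north) : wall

# maze.sense(dir→east) : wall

# maze.sense(dir→south) : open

# stack.push(x→south) : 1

# maze.move(dir→south) : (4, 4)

# maze.sense(dir→west) : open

# stack.push(x→west) : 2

# maze.move(dir→west) : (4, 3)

# maze.sense(dir→west) : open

# stack.push(x→west) : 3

# maze.move(dir→west) : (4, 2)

# maze.sense(dir→west) : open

# stack.push(x→west) : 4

# maze.move(dir→west) : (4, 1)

# maze.sense(dir→west) : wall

# maze.sense(dir→north) : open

# stack.push(x→north) : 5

# maze.move(dir→north) : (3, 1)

# maze.sense(dir→west) : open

# stack.push(x→west) : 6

# maze.move(dir→west) : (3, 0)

# maze.sense(dir→north) : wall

# stack.pop() : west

# maze.move(dir→east) : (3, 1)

# maze.sense(dir→north) : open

# stack.push(x→north) : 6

# maze.move(dir→north) : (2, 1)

# maze.sense(dir→north) : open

# stack.push(x→north) : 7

# maze.move(dir→north) : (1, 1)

# maze.sense(dir→west) : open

# stack.push(x→west) : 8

# maze.move(dir→west) : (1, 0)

# maze.sense(dir→north) : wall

# stack.pop() : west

# maze.move(dir→east) : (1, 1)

# maze.sense(dir→north) : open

# stack.push(x→north) : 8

# maze.move(dir→north) : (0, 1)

# maze.sense(dir→east) : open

# stack.push(x→east) : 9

# maze.move(dir→east) : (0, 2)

# maze.sense(dir→east) : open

# stack.push(x→east) : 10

# maze.move(dir→east) : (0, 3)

# maze.sense(dir→east) : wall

# maze.sense(dir→south) : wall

# stack.pop() : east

# maze.move(dir→west) : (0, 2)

# maze.sense(dir→south) : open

# stack.push(x→south) : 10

# maze.move(dir→south) : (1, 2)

# maze.sense(dir→south) : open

# stack.push(x→south) : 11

# maze.move(dir→south) : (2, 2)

# maze.sense(dir→east) : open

# stack.push(x→east) : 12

# maze.move(dir→east) : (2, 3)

# stack.pop() : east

# maze.move(dir→west) : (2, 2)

# maze.sense(dir→south) : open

# stack.push(x→south) : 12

# maze.move(dir→south) : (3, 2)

# stack.pop() : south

# maze.move(dir→north) : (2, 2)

# stack.pop() : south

# maze.move(dir→north) : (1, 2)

# stack.pop() : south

# maze.move(dir→north) : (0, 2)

# stack.pop() : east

# maze.move(dir→west) : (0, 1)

# stack.pop() : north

# maze.move(dir→south) : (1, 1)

# stack.pop() : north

# maze.move(dir→south) : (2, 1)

# stack.pop() : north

# maze.move(dir→south) : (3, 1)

# stack.pop() : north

# maze.move(dir→south) : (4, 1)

# maze.sense(dir→south) : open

# stack.push(x→south) : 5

# maze.move(dir→south) : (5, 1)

# maze.sense(dir→west) : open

# stack.push(x→west) : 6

# maze.move(dir→west) : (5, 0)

# maze.sense(dir→south) : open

# stack.push(x→south) : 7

# maze.move(dir→south) : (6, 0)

# maze.sense(dir→east) : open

# stack.push(x→east) : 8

# maze.move(dir→east) : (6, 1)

# maze.sense(dir→east) : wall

# maze.sense(dir→south) : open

# stack.push(x→south) : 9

# maze.move(dir→south) : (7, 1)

# maze.sense(dir→west) : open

# stack.push(x→west) : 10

# maze.move(dir→west) : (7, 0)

# maze.sense(dir→south) : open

# stack.push(x→south) : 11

# maze.move(dir→south) : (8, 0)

# maze.sense(dir→east) : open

# stack.push(x→east) : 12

# maze.move(dir→east) : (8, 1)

# maze.sense(dir→east) : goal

# maze.move(dir→east) : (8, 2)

Answer: (8, 2)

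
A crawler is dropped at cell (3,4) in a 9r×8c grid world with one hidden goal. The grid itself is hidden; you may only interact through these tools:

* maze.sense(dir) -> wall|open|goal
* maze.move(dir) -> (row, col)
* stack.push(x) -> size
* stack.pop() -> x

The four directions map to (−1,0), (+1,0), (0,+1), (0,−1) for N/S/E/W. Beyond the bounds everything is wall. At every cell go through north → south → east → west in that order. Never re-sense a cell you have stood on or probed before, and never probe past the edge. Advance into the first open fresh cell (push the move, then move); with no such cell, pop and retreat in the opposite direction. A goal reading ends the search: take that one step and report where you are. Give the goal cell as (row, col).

> maze.sense north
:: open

> stack.push north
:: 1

> maze.move north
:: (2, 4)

> maze.sense north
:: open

> stack.push north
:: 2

> maze.move north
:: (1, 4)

> maze.sense north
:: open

> stack.push north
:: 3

> maze.move north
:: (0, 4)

> maze.sense east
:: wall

> maze.sense west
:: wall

> stack.pop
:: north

> maze.move south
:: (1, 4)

> maze.sense east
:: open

> stack.push east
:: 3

> maze.move east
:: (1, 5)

> maze.sense south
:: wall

> maze.sense east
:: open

> stack.push east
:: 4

> maze.move east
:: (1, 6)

> maze.sense north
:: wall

> maze.sense south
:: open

> stack.push south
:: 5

> maze.move south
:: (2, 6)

> maze.sense south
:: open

> stack.push south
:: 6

> maze.move south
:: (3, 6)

> maze.sense south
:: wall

> maze.sense east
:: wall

> maze.sense west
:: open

> stack.push west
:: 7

> maze.move west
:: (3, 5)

> maze.sense south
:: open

> stack.push south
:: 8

> maze.move south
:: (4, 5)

> maze.sense south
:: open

> stack.push south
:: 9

> maze.move south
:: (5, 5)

> maze.sense south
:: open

> stack.push south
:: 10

> maze.move south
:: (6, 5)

> maze.sense south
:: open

> stack.push south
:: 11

> maze.move south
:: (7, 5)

> maze.sense south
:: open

> stack.push south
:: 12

> maze.move south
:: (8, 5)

> maze.sense east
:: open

> stack.push east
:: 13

> maze.move east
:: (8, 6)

> maze.sense north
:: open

> stack.push north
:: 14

> maze.move north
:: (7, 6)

> maze.sense north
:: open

> stack.push north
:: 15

> maze.move north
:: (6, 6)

> maze.sense north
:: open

> stack.push north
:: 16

> maze.move north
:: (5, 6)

> maze.sense east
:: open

> stack.push east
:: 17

> maze.move east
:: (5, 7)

> maze.sense north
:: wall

> maze.sense south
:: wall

> stack.pop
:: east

> maze.move west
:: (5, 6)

> stack.pop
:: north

> maze.move south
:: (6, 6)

> stack.pop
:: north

> maze.move south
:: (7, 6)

> maze.sense east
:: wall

> stack.pop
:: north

> maze.move south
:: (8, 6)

> maze.sense east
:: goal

> maze.move east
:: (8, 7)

Answer: (8, 7)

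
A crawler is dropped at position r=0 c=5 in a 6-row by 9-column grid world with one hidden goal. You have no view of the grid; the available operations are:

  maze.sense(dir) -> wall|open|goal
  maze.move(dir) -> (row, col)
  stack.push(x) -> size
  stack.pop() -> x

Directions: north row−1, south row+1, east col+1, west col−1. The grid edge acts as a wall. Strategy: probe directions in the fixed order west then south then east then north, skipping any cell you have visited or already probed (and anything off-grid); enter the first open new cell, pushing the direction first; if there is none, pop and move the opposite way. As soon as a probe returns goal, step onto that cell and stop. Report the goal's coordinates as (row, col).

% maze.sense dir→west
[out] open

% stack.push x→west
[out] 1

% maze.move dir→west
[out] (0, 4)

% maze.sense dir→west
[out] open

% stack.push x→west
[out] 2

% maze.move dir→west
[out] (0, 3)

% maze.sense dir→west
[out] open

% stack.push x→west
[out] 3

% maze.move dir→west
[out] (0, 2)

% maze.sense dir→west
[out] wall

% maze.sense dir→south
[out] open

% stack.push x→south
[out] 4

% maze.move dir→south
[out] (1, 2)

% maze.sense dir→west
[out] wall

% maze.sense dir→south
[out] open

% stack.push x→south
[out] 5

% maze.move dir→south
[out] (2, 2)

% maze.sense dir→west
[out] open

% stack.push x→west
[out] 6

% maze.move dir→west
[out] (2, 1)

% maze.sense dir→west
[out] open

% stack.push x→west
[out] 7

% maze.move dir→west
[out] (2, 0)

% maze.sense dir→south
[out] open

% stack.push x→south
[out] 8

% maze.move dir→south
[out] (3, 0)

% maze.sense dir→south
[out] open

% stack.push x→south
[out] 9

% maze.move dir→south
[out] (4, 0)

% maze.sense dir→south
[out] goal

% maze.move dir→south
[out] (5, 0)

Answer: (5, 0)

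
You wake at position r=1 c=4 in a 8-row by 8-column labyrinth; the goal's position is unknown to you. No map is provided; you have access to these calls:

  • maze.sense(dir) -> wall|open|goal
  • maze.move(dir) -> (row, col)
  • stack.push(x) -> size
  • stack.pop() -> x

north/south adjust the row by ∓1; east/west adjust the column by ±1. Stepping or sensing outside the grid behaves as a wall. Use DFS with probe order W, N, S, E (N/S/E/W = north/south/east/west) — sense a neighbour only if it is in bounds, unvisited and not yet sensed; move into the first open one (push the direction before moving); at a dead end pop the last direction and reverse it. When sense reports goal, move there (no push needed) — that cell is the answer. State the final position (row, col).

==> sense(dir=west)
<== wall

==> sense(dir=north)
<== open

==> push(x=north)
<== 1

==> move(dir=north)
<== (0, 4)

==> sense(dir=west)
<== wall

==> sense(dir=east)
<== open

==> push(x=east)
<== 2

==> move(dir=east)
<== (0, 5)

==> sense(dir=south)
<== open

==> push(x=south)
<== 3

==> move(dir=south)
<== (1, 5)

==> sense(dir=south)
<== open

==> push(x=south)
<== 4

==> move(dir=south)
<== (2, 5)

==> sense(dir=west)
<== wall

==> sense(dir=south)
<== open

==> push(x=south)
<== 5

==> move(dir=south)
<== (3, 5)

==> sense(dir=west)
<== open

==> push(x=west)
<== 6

==> move(dir=west)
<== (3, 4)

==> sense(dir=west)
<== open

==> push(x=west)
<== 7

==> move(dir=west)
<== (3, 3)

==> sense(dir=west)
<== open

==> push(x=west)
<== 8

==> move(dir=west)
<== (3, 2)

==> sense(dir=west)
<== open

==> push(x=west)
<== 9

==> move(dir=west)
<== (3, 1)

==> sense(dir=west)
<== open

==> push(x=west)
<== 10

==> move(dir=west)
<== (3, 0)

==> sense(dir=north)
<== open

==> push(x=north)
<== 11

==> move(dir=north)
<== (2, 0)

==> sense(dir=north)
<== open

==> push(x=north)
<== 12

==> move(dir=north)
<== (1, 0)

==> sense(dir=north)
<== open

==> push(x=north)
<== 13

==> move(dir=north)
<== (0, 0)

==> sense(dir=east)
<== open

==> push(x=east)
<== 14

==> move(dir=east)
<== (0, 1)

==> sense(dir=south)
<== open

==> push(x=south)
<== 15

==> move(dir=south)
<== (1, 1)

==> sense(dir=south)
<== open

==> push(x=south)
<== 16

==> move(dir=south)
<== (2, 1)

==> sense(dir=east)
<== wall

==> pop()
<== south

==> move(dir=north)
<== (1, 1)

==> sense(dir=east)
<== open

==> push(x=east)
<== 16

==> move(dir=east)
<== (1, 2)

==> sense(dir=north)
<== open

==> push(x=north)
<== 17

==> move(dir=north)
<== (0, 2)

==> pop()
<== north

==> move(dir=south)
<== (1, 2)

==> pop()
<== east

==> move(dir=west)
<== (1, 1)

==> pop()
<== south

==> move(dir=north)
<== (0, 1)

==> pop()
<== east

==> move(dir=west)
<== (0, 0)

==> pop()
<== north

==> move(dir=south)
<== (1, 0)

==> pop()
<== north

==> move(dir=south)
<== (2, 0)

==> pop()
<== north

==> move(dir=south)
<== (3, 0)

==> sense(dir=south)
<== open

==> push(x=south)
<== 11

==> move(dir=south)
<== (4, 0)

==> sense(dir=south)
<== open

==> push(x=south)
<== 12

==> move(dir=south)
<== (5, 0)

==> sense(dir=south)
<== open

==> push(x=south)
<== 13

==> move(dir=south)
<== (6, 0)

==> sense(dir=south)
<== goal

==> move(dir=south)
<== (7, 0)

Answer: (7, 0)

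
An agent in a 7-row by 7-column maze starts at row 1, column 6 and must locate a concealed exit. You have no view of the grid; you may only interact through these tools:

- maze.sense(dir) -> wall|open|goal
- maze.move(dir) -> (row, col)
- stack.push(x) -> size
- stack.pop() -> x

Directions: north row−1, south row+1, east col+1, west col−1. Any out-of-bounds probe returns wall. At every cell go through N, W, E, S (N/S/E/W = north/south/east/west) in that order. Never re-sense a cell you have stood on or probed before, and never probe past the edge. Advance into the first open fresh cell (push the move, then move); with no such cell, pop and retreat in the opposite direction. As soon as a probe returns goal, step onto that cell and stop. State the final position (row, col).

Do: maze.sense[dir='north']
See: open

Do: stack.push[x='north']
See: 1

Do: maze.move[dir='north']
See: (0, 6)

Do: maze.sense[dir='west']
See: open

Do: stack.push[x='west']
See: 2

Do: maze.move[dir='west']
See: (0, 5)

Do: maze.sense[dir='west']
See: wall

Do: maze.sense[dir='south']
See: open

Do: stack.push[x='south']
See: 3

Do: maze.move[dir='south']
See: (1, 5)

Do: maze.sense[dir='west']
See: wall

Do: maze.sense[dir='south']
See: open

Do: stack.push[x='south']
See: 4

Do: maze.move[dir='south']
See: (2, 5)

Do: maze.sense[dir='west']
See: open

Do: stack.push[x='west']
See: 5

Do: maze.move[dir='west']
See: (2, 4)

Do: maze.sense[dir='west']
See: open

Do: stack.push[x='west']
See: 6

Do: maze.move[dir='west']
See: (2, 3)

Do: maze.sense[dir='north']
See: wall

Do: maze.sense[dir='west']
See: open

Do: stack.push[x='west']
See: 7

Do: maze.move[dir='west']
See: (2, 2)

Do: maze.sense[dir='north']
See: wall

Do: maze.sense[dir='west']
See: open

Do: stack.push[x='west']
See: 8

Do: maze.move[dir='west']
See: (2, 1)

Do: maze.sense[dir='north']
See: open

Do: stack.push[x='north']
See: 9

Do: maze.move[dir='north']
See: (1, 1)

Do: maze.sense[dir='north']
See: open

Do: stack.push[x='north']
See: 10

Do: maze.move[dir='north']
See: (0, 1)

Do: maze.sense[dir='west']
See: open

Do: stack.push[x='west']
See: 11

Do: maze.move[dir='west']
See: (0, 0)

Do: maze.sense[dir='south']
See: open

Do: stack.push[x='south']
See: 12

Do: maze.move[dir='south']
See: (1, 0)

Do: maze.sense[dir='south']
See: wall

Do: stack.pop[]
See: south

Do: maze.move[dir='north']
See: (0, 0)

Do: stack.pop[]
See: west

Do: maze.move[dir='east']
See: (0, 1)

Do: maze.sense[dir='east']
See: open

Do: stack.push[x='east']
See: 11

Do: maze.move[dir='east']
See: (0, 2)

Do: maze.sense[dir='east']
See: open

Do: stack.push[x='east']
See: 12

Do: maze.move[dir='east']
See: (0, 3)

Do: stack.pop[]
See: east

Do: maze.move[dir='west']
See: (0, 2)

Do: stack.pop[]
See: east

Do: maze.move[dir='west']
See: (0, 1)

Do: stack.pop[]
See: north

Do: maze.move[dir='south']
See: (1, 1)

Do: stack.pop[]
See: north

Do: maze.move[dir='south']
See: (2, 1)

Do: maze.sense[dir='south']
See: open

Do: stack.push[x='south']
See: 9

Do: maze.move[dir='south']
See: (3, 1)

Do: maze.sense[dir='west']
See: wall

Do: maze.sense[dir='east']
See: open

Do: stack.push[x='east']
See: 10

Do: maze.move[dir='east']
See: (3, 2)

Do: maze.sense[dir='east']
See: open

Do: stack.push[x='east']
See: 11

Do: maze.move[dir='east']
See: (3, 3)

Do: maze.sense[dir='east']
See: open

Do: stack.push[x='east']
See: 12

Do: maze.move[dir='east']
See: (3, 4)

Do: maze.sense[dir='east']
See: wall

Do: maze.sense[dir='south']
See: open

Do: stack.push[x='south']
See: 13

Do: maze.move[dir='south']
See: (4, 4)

Do: maze.sense[dir='west']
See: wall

Do: maze.sense[dir='east']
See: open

Do: stack.push[x='east']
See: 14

Do: maze.move[dir='east']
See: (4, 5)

Do: maze.sense[dir='east']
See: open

Do: stack.push[x='east']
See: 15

Do: maze.move[dir='east']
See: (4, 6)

Do: maze.sense[dir='north']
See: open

Do: stack.push[x='north']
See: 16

Do: maze.move[dir='north']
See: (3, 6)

Do: maze.sense[dir='north']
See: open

Do: stack.push[x='north']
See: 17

Do: maze.move[dir='north']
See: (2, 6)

Do: stack.pop[]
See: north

Do: maze.move[dir='south']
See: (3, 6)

Do: stack.pop[]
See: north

Do: maze.move[dir='south']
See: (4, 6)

Do: maze.sense[dir='south']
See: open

Do: stack.push[x='south']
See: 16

Do: maze.move[dir='south']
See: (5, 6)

Do: maze.sense[dir='west']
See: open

Do: stack.push[x='west']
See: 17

Do: maze.move[dir='west']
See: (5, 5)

Do: maze.sense[dir='west']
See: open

Do: stack.push[x='west']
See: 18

Do: maze.move[dir='west']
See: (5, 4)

Do: maze.sense[dir='west']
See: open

Do: stack.push[x='west']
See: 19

Do: maze.move[dir='west']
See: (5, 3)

Do: maze.sense[dir='west']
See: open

Do: stack.push[x='west']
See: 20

Do: maze.move[dir='west']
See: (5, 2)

Do: maze.sense[dir='north']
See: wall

Do: maze.sense[dir='west']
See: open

Do: stack.push[x='west']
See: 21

Do: maze.move[dir='west']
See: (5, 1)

Do: maze.sense[dir='north']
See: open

Do: stack.push[x='north']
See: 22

Do: maze.move[dir='north']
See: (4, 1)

Do: maze.sense[dir='west']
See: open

Do: stack.push[x='west']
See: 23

Do: maze.move[dir='west']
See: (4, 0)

Do: maze.sense[dir='south']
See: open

Do: stack.push[x='south']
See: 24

Do: maze.move[dir='south']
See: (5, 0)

Do: maze.sense[dir='south']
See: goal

Do: maze.move[dir='south']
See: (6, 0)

Answer: (6, 0)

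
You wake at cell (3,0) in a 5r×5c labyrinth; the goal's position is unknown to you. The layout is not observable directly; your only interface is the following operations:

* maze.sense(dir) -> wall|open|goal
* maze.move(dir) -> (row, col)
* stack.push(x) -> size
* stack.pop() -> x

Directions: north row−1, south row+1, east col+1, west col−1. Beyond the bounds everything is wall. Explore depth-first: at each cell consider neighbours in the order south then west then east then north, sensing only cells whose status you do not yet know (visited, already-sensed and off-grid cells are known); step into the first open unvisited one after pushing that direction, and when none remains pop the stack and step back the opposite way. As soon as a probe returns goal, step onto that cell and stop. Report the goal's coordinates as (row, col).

Invoking sense with dir→south, and observe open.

Invoking push with x→south, and get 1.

Using move with dir→south, and get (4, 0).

I use sense with dir→east, and get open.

I use push with x→east, — result: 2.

I try move with dir→east, : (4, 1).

I invoke sense with dir→east, — result: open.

Using push with x→east, → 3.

I use move with dir→east, → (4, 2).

I run sense with dir→east, : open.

Invoking push with x→east, and get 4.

I run move with dir→east, : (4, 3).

Calling sense with dir→east, yielding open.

I try push with x→east, and see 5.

Next I call move with dir→east, and get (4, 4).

Now I run sense with dir→north, yielding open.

Calling push with x→north, : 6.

Then move with dir→north, giving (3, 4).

Invoking sense with dir→west, yielding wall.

I invoke sense with dir→north, — result: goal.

I run move with dir→north, and get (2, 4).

Answer: (2, 4)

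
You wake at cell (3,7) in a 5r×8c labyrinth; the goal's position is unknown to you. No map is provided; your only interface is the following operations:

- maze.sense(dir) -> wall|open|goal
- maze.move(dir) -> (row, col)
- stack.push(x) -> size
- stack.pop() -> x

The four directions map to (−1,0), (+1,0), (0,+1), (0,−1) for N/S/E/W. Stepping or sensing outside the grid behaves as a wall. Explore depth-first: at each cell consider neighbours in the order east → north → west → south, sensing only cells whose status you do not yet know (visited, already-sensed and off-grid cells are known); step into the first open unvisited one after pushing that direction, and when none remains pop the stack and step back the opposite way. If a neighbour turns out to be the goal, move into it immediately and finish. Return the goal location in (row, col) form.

;; sense(north) : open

;; push(north) : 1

;; move(north) : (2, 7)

;; sense(north) : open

;; push(north) : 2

;; move(north) : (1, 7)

;; sense(north) : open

;; push(north) : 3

;; move(north) : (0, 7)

;; sense(west) : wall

;; pop() : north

;; move(south) : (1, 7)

;; sense(west) : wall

;; pop() : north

;; move(south) : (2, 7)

;; sense(west) : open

;; push(west) : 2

;; move(west) : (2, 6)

;; sense(west) : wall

;; sense(south) : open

;; push(south) : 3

;; move(south) : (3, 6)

;; sense(west) : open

;; push(west) : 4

;; move(west) : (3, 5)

;; sense(west) : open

;; push(west) : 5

;; move(west) : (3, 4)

;; sense(north) : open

;; push(north) : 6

;; move(north) : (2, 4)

;; sense(north) : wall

;; sense(west) : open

;; push(west) : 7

;; move(west) : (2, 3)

;; sense(north) : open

;; push(north) : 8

;; move(north) : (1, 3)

;; sense(north) : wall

;; sense(west) : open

;; push(west) : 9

;; move(west) : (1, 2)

;; sense(north) : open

;; push(north) : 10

;; move(north) : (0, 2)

;; sense(west) : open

;; push(west) : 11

;; move(west) : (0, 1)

;; sense(west) : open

;; push(west) : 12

;; move(west) : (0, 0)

;; sense(south) : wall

;; pop() : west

;; move(east) : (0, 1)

;; sense(south) : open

;; push(south) : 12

;; move(south) : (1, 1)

;; sense(south) : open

;; push(south) : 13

;; move(south) : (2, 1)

;; sense(east) : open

;; push(east) : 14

;; move(east) : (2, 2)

;; sense(south) : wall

;; pop() : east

;; move(west) : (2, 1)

;; sense(west) : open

;; push(west) : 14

;; move(west) : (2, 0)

;; sense(south) : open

;; push(south) : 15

;; move(south) : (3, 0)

;; sense(east) : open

;; push(east) : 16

;; move(east) : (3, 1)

;; sense(south) : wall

;; pop() : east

;; move(west) : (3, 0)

;; sense(south) : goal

;; move(south) : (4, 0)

Answer: (4, 0)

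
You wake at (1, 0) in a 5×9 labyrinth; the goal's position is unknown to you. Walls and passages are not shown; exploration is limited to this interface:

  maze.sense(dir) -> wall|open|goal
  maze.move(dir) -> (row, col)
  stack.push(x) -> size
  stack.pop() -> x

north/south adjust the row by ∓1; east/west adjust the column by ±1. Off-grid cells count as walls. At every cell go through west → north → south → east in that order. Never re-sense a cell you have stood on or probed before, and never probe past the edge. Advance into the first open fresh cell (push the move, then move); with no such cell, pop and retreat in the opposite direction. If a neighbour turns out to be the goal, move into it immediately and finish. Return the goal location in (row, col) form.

;; 1. maze.sense(north) : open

;; 2. stack.push(north) : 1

;; 3. maze.move(north) : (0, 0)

;; 4. maze.sense(east) : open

;; 5. stack.push(east) : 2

;; 6. maze.move(east) : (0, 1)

;; 7. maze.sense(south) : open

;; 8. stack.push(south) : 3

;; 9. maze.move(south) : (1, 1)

;; 10. maze.sense(south) : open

;; 11. stack.push(south) : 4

;; 12. maze.move(south) : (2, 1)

;; 13. maze.sense(west) : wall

;; 14. maze.sense(south) : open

;; 15. stack.push(south) : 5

;; 16. maze.move(south) : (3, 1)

;; 17. maze.sense(west) : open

;; 18. stack.push(west) : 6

;; 19. maze.move(west) : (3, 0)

;; 20. maze.sense(south) : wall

;; 21. stack.pop() : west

;; 22. maze.move(east) : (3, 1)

;; 23. maze.sense(south) : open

;; 24. stack.push(south) : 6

;; 25. maze.move(south) : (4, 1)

;; 26. maze.sense(east) : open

;; 27. stack.push(east) : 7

;; 28. maze.move(east) : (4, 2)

;; 29. maze.sense(north) : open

;; 30. stack.push(north) : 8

;; 31. maze.move(north) : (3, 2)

;; 32. maze.sense(north) : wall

;; 33. maze.sense(east) : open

;; 34. stack.push(east) : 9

;; 35. maze.move(east) : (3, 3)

;; 36. maze.sense(north) : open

;; 37. stack.push(north) : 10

;; 38. maze.move(north) : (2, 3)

;; 39. maze.sense(north) : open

;; 40. stack.push(north) : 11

;; 41. maze.move(north) : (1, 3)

;; 42. maze.sense(west) : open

;; 43. stack.push(west) : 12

;; 44. maze.move(west) : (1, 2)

;; 45. maze.sense(north) : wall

;; 46. stack.pop() : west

;; 47. maze.move(east) : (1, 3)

;; 48. maze.sense(north) : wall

;; 49. maze.sense(east) : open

;; 50. stack.push(east) : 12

;; 51. maze.move(east) : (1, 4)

;; 52. maze.sense(north) : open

;; 53. stack.push(north) : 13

;; 54. maze.move(north) : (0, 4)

;; 55. maze.sense(east) : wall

;; 56. stack.pop() : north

;; 57. maze.move(south) : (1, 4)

;; 58. maze.sense(south) : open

;; 59. stack.push(south) : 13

;; 60. maze.move(south) : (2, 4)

;; 61. maze.sense(south) : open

;; 62. stack.push(south) : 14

;; 63. maze.move(south) : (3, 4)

;; 64. maze.sense(south) : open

;; 65. stack.push(south) : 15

;; 66. maze.move(south) : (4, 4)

;; 67. maze.sense(west) : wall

;; 68. maze.sense(east) : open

;; 69. stack.push(east) : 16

;; 70. maze.move(east) : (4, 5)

;; 71. maze.sense(north) : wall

;; 72. maze.sense(east) : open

;; 73. stack.push(east) : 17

;; 74. maze.move(east) : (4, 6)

;; 75. maze.sense(north) : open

;; 76. stack.push(north) : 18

;; 77. maze.move(north) : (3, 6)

;; 78. maze.sense(north) : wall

;; 79. maze.sense(east) : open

;; 80. stack.push(east) : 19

;; 81. maze.move(east) : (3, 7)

;; 82. maze.sense(north) : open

;; 83. stack.push(north) : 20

;; 84. maze.move(north) : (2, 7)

;; 85. maze.sense(north) : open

;; 86. stack.push(north) : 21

;; 87. maze.move(north) : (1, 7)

;; 88. maze.sense(west) : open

;; 89. stack.push(west) : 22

;; 90. maze.move(west) : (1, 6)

;; 91. maze.sense(west) : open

;; 92. stack.push(west) : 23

;; 93. maze.move(west) : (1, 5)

;; 94. maze.sense(south) : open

;; 95. stack.push(south) : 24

;; 96. maze.move(south) : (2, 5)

;; 97. stack.pop() : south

;; 98. maze.move(north) : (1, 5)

;; 99. stack.pop() : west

;; 100. maze.move(east) : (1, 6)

;; 101. maze.sense(north) : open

;; 102. stack.push(north) : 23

;; 103. maze.move(north) : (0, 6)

;; 104. maze.sense(east) : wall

;; 105. stack.pop() : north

;; 106. maze.move(south) : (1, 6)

;; 107. stack.pop() : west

;; 108. maze.move(east) : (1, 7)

;; 109. maze.sense(east) : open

;; 110. stack.push(east) : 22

;; 111. maze.move(east) : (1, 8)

;; 112. maze.sense(north) : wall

;; 113. maze.sense(south) : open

;; 114. stack.push(south) : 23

;; 115. maze.move(south) : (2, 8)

;; 116. maze.sense(south) : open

;; 117. stack.push(south) : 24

;; 118. maze.move(south) : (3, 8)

;; 119. maze.sense(south) : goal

;; 120. maze.move(south) : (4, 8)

Answer: (4, 8)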